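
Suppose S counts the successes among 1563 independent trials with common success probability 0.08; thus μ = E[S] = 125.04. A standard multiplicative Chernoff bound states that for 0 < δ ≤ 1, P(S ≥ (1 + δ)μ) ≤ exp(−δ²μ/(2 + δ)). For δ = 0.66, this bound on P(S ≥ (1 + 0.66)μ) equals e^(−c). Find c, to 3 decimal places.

c = δ²μ/(2 + δ) = 0.66²·125.04/(2 + 0.66) = 20.4765.

20.476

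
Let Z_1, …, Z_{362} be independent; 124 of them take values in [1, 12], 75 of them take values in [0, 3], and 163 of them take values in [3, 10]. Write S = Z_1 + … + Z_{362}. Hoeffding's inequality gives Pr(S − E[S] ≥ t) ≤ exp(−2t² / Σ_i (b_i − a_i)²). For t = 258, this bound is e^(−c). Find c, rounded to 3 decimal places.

5.625

Σ(b_i − a_i)² = 124·11² + 75·3² + 163·7² = 23666.
c = 2t² / 23666 = 2·258² / 23666 = 5.6253.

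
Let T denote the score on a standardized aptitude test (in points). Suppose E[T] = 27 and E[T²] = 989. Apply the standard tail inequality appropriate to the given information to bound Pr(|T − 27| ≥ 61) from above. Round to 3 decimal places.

The first two moments determine the variance, so Chebyshev's inequality is the sharpest standard bound available.
Var(T) = E[T²] − (E[T])² = 989 − 729 = 260.
Chebyshev's inequality: Pr(|T − μ| ≥ t) ≤ Var(T)/t² = 260/3721 = 0.0699.

0.070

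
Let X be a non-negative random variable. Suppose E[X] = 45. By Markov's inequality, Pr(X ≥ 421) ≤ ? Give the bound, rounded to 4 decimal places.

0.1069

Markov's inequality: for a non-negative random variable, Pr(X ≥ a) ≤ E[X]/a.
Here E[X] = 45 and a = 421, so the bound is 45/421 = 0.1069.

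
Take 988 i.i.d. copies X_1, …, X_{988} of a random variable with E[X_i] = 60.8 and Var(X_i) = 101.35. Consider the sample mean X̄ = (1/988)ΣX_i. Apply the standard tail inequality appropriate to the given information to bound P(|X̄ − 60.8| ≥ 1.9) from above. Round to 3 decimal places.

With mean and variance of each term known, Chebyshev's inequality bounds the deviation of the sum (or sample mean).
Var(X̄) = Var(X_i)/n = 101.35/988 = 0.10258.
Chebyshev: P(|X̄ − 60.8| ≥ 1.9) ≤ Var(X̄)/(1.9)² = 101.35/(988·1.9²) = 0.0284.

0.028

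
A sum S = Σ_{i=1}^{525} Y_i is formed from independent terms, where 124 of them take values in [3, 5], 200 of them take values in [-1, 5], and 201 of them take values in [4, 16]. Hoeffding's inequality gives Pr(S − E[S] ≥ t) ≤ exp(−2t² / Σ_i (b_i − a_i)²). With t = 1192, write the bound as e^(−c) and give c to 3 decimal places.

Σ(b_i − a_i)² = 124·2² + 200·6² + 201·12² = 36640.
c = 2t² / 36640 = 2·1192² / 36640 = 77.5581.

77.558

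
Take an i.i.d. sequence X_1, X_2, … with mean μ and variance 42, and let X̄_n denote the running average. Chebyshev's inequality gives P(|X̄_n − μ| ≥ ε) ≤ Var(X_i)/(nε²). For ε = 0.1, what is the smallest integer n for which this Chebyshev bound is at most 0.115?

36522

Require 42/(n·0.1²) ≤ 0.115, i.e. n ≥ 42/(0.115·0.1²) = 36521.739.
The smallest integer n is 36522.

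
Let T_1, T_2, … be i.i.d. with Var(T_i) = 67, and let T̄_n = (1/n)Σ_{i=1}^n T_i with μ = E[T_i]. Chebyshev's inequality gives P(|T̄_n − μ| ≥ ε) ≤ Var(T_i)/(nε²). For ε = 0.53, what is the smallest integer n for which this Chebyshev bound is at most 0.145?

Require 67/(n·0.53²) ≤ 0.145, i.e. n ≥ 67/(0.145·0.53²) = 1644.959.
The smallest integer n is 1645.

1645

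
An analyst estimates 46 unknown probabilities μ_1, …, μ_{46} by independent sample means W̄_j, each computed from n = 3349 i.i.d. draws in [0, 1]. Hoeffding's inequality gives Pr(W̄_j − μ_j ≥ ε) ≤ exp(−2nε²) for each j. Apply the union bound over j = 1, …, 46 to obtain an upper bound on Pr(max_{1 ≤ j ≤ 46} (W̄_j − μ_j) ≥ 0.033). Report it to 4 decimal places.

0.0313

Per-experiment Hoeffding bound: exp(−2·3349·0.033²) = exp(−7.29412) = 0.00067952.
Union bound over 46 events: 46·0.00067952 = 0.03126.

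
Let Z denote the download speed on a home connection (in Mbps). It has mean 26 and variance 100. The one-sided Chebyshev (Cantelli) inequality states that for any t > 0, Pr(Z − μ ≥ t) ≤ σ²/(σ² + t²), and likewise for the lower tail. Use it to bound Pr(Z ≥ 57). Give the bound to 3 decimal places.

Here σ² = 100 and t = 31, so σ² + t² = 1061.
Cantelli's bound: 100/1061 = 0.0943.

0.094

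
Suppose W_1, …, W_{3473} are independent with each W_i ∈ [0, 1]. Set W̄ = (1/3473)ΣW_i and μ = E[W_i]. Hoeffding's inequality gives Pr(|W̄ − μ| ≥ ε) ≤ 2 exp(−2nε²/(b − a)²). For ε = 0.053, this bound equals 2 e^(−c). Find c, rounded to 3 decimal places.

c = 2nε²/(b − a)² = 2·3473·0.053² / 1² = 19.5113.

19.511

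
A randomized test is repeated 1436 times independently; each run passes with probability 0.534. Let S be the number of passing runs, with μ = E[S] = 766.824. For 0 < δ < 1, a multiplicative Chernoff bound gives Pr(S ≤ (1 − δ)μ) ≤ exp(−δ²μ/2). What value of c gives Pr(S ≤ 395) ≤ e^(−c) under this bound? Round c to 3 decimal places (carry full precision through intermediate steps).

90.147

Write 395 = (1 − δ)μ, so δ = 1 − 395/766.824 = 0.4848883…
Then the exponent is δ²μ/2 = (μ − 395)²/(2μ) = 90.146557.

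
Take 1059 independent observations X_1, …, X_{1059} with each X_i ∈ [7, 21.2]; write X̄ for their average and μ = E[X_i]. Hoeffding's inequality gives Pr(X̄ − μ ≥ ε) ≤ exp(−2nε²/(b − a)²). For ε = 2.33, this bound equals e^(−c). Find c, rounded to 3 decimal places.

c = 2nε²/(b − a)² = 2·1059·2.33² / 14.2² = 57.0245.

57.024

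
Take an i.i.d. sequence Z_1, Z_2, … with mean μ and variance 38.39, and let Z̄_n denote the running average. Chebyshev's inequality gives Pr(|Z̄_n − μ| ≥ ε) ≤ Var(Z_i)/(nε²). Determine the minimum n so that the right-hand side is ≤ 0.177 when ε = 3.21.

22

Require 38.39/(n·3.21²) ≤ 0.177, i.e. n ≥ 38.39/(0.177·3.21²) = 21.049.
The smallest integer n is 22.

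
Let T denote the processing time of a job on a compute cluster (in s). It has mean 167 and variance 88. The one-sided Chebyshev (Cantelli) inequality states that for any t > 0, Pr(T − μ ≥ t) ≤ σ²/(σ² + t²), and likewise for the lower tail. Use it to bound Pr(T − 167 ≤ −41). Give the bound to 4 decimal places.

0.0497

Here σ² = 88 and t = 41, so σ² + t² = 1769.
Cantelli's bound: 88/1769 = 0.0497.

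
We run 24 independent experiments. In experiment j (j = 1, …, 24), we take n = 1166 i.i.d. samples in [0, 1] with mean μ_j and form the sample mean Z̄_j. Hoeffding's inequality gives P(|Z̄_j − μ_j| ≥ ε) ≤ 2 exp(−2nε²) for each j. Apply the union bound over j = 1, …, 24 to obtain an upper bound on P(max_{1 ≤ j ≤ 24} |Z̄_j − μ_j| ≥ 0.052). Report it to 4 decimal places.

0.0876

Per-experiment Hoeffding bound: 2·exp(−2·1166·0.052²) = 2·exp(−6.30573) = 0.0036516.
Union bound over 24 events: 24·0.0036516 = 0.08764.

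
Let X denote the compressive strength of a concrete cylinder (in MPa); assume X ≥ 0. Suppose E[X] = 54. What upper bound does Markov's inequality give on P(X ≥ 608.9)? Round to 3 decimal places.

0.089

Markov's inequality: for a non-negative random variable, P(X ≥ a) ≤ E[X]/a.
Here E[X] = 54 and a = 608.9, so the bound is 54/608.9 = 0.0887.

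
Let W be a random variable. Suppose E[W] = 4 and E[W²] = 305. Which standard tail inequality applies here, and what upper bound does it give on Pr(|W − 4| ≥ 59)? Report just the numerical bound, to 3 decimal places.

The first two moments determine the variance, so Chebyshev's inequality is the sharpest standard bound available.
Var(W) = E[W²] − (E[W])² = 305 − 16 = 289.
Chebyshev's inequality: Pr(|W − μ| ≥ t) ≤ Var(W)/t² = 289/3481 = 0.0830.

0.083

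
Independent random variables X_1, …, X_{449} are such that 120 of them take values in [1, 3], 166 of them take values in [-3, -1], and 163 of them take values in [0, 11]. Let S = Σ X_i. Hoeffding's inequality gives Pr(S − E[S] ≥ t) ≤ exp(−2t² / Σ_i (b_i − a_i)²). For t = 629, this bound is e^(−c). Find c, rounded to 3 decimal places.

Σ(b_i − a_i)² = 120·2² + 166·2² + 163·11² = 20867.
c = 2t² / 20867 = 2·629² / 20867 = 37.9203.

37.920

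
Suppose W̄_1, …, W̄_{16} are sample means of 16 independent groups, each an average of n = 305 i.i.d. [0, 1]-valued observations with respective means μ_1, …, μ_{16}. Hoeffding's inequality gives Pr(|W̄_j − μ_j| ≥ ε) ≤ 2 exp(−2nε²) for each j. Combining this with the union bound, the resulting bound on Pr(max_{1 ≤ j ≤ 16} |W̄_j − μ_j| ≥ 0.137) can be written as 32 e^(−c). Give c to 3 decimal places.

11.449

Union bound over the 16 events: Pr(max_{1 ≤ j ≤ 16} |W̄_j − μ_j| ≥ 0.137) ≤ 16·2·exp(−2nε²) = 32 exp(−2·305·0.137²).
So c = 2·305·0.137² = 11.4491.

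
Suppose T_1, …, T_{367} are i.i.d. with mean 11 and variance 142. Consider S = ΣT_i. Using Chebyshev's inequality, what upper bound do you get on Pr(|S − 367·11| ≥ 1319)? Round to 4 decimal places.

Var(S) = n·Var(T_i) = 367·142 = 52114.
Chebyshev: Pr(|S − 367·11| ≥ 1319) ≤ Var(S)/1319² = 52114/1739761 = 0.0300.

0.0300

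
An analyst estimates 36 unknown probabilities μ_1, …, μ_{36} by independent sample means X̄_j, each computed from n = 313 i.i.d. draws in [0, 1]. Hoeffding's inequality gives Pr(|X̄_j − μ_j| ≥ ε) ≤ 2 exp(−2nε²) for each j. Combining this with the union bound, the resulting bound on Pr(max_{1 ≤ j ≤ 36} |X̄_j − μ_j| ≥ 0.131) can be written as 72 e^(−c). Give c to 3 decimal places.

Union bound over the 36 events: Pr(max_{1 ≤ j ≤ 36} |X̄_j − μ_j| ≥ 0.131) ≤ 36·2·exp(−2nε²) = 72 exp(−2·313·0.131²).
So c = 2·313·0.131² = 10.7428.

10.743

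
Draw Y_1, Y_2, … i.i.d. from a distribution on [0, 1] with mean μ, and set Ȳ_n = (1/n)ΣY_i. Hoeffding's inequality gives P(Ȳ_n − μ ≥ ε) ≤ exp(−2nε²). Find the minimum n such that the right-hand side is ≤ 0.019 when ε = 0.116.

Require exp(−2nε²) ≤ 0.019, i.e. 2nε² ≥ ln(1/0.019) = 3.963316.
So n ≥ 3.963316 / (2·0.116²) = 147.269.
The smallest integer n is 148.

148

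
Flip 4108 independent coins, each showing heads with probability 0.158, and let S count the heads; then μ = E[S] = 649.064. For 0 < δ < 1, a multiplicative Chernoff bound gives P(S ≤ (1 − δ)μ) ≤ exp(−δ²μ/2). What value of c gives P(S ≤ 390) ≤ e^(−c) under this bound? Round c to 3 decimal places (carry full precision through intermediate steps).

Write 390 = (1 − δ)μ, so δ = 1 − 390/649.064 = 0.3991348…
Then the exponent is δ²μ/2 = (μ − 390)²/(2μ) = 51.700723.

51.701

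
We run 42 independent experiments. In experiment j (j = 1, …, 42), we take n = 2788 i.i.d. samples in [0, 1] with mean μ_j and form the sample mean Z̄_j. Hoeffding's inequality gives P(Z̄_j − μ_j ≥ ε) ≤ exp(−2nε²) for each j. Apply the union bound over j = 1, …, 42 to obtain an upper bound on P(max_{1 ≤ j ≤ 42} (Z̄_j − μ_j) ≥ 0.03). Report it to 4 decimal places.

Per-experiment Hoeffding bound: exp(−2·2788·0.03²) = exp(−5.01840) = 0.0066151.
Union bound over 42 events: 42·0.0066151 = 0.27783.

0.2778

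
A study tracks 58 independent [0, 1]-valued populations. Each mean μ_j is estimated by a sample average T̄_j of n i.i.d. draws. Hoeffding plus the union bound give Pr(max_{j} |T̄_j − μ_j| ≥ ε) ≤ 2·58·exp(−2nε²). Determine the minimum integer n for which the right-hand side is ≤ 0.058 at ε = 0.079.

Need 2·58·exp(−2nε²) ≤ 0.058, i.e. exp(−2nε²) ≤ 0.058/116.
So 2nε² ≥ ln(116/0.058) = 7.600902.
Hence n ≥ 7.600902/(2·0.079²) = 608.949.
The smallest integer n is 609.

609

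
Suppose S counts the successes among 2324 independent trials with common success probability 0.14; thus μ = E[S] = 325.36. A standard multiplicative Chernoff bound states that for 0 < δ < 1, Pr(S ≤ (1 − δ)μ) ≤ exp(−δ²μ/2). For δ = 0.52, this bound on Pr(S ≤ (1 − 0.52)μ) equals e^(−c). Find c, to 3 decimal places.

43.989

c = δ²μ/2 = 0.52²·325.36/2 = 43.9887.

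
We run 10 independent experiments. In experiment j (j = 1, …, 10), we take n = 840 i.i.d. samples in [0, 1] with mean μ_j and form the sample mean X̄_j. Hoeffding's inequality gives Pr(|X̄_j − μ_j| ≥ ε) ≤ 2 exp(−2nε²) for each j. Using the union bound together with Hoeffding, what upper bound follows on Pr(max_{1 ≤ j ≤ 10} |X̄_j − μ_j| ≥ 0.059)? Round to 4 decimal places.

Per-experiment Hoeffding bound: 2·exp(−2·840·0.059²) = 2·exp(−5.84808) = 0.0057709.
Union bound over 10 events: 10·0.0057709 = 0.05771.

0.0577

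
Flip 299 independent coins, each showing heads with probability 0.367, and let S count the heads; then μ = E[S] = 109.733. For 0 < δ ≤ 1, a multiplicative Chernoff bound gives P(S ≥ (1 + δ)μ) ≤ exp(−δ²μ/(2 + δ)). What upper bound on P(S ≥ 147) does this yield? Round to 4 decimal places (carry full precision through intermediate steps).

0.0045

Write 147 = (1 + δ)μ, so δ = 147/109.733 − 1 = 0.3396152…
Then the exponent is δ²μ/(2 + δ) = (147 − μ)² / (μ·(2 + δ)) = 5.409625.
Bound = exp(−5.409625) = 0.00447.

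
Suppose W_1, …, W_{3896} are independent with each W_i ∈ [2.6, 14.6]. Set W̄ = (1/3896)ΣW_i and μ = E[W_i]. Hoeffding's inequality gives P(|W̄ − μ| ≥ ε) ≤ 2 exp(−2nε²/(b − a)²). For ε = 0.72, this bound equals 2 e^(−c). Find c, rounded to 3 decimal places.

c = 2nε²/(b − a)² = 2·3896·0.72² / 12² = 28.0512.

28.051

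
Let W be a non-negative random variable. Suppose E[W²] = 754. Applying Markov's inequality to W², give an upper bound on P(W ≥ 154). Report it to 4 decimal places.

Since W ≥ 0, the event {W ≥ 154} is the same as {W² ≥ 23716}.
Markov's inequality applied to W² gives P(W² ≥ 23716) ≤ E[W²]/23716 = 754/23716 = 0.0318.

0.0318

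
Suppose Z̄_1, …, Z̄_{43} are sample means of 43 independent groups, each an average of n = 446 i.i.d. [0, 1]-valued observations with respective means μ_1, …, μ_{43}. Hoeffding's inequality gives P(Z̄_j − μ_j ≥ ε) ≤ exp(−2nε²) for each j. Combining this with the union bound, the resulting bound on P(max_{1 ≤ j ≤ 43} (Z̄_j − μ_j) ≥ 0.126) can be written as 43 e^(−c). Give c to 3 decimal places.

14.161

Union bound over the 43 events: P(max_{1 ≤ j ≤ 43} (Z̄_j − μ_j) ≥ 0.126) ≤ 43·exp(−2nε²) = 43 exp(−2·446·0.126²).
So c = 2·446·0.126² = 14.1614.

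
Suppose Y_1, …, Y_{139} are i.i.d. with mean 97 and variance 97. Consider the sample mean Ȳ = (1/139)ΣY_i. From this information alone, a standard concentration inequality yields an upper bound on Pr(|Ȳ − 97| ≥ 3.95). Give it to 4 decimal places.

0.0447

With mean and variance of each term known, Chebyshev's inequality bounds the deviation of the sum (or sample mean).
Var(Ȳ) = Var(Y_i)/n = 97/139 = 0.69784.
Chebyshev: Pr(|Ȳ − 97| ≥ 3.95) ≤ Var(Ȳ)/(3.95)² = 97/(139·3.95²) = 0.0447.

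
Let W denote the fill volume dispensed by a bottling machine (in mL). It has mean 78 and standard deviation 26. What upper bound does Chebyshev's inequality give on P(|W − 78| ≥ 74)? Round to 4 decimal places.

0.1234

Chebyshev: P(|W − μ| ≥ t) ≤ Var(W)/t².
Var(W) = σ² = 26² = 676.
Bound = 676 / 5476 = 0.1234.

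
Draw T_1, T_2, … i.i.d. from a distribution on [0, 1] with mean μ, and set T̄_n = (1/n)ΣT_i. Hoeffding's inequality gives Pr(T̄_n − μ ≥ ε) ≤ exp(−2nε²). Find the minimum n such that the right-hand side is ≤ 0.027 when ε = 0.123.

Require exp(−2nε²) ≤ 0.027, i.e. 2nε² ≥ ln(1/0.027) = 3.611918.
So n ≥ 3.611918 / (2·0.123²) = 119.371.
The smallest integer n is 120.

120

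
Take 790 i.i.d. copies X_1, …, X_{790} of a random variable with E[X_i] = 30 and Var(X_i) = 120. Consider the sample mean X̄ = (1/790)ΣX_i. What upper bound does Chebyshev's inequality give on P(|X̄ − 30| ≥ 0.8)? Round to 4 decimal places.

0.2373

Var(X̄) = Var(X_i)/n = 120/790 = 0.1519.
Chebyshev: P(|X̄ − 30| ≥ 0.8) ≤ Var(X̄)/(0.8)² = 120/(790·0.8²) = 0.2373.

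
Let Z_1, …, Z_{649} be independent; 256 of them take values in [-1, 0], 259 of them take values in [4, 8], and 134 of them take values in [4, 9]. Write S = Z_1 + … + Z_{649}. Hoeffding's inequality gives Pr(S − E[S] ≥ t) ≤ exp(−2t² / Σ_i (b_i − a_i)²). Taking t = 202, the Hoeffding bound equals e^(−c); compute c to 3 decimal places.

10.530

Σ(b_i − a_i)² = 256·1² + 259·4² + 134·5² = 7750.
c = 2t² / 7750 = 2·202² / 7750 = 10.5301.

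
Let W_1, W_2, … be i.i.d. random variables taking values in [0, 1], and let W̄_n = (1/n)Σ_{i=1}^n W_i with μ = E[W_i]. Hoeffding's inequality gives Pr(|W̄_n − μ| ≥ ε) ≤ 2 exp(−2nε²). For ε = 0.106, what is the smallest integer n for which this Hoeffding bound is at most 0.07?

Require 2·exp(−2nε²) ≤ 0.07, i.e. 2nε² ≥ ln(2/0.07) = 3.352407.
So n ≥ 3.352407 / (2·0.106²) = 149.182.
The smallest integer n is 150.

150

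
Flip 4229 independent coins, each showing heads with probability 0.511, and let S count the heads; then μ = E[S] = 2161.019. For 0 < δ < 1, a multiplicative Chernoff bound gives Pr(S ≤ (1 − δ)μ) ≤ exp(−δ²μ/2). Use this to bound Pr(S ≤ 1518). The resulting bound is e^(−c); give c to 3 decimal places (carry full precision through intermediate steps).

95.666

Write 1518 = (1 − δ)μ, so δ = 1 − 1518/2161.019 = 0.2975536…
Then the exponent is δ²μ/2 = (μ − 1518)²/(2μ) = 95.666312.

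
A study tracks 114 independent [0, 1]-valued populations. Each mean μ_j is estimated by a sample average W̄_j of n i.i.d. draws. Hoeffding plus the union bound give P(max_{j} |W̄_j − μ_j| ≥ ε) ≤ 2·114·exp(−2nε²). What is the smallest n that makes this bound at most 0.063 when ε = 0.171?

Need 2·114·exp(−2nε²) ≤ 0.063, i.e. exp(−2nε²) ≤ 0.063/228.
So 2nε² ≥ ln(228/0.063) = 8.193966.
Hence n ≥ 8.193966/(2·0.171²) = 140.111.
The smallest integer n is 141.

141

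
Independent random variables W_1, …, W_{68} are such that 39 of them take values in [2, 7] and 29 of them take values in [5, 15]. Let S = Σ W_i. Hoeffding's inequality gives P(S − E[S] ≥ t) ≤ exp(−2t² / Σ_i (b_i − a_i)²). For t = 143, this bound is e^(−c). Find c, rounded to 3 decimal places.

10.554

Σ(b_i − a_i)² = 39·5² + 29·10² = 3875.
c = 2t² / 3875 = 2·143² / 3875 = 10.5543.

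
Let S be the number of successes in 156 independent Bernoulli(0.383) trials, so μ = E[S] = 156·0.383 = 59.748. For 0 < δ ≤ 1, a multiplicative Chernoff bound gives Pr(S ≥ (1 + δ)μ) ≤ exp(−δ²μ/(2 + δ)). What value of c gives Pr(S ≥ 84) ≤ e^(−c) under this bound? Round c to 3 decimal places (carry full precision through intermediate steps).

4.092

Write 84 = (1 + δ)μ, so δ = 84/59.748 − 1 = 0.4059048…
Then the exponent is δ²μ/(2 + δ) = (84 − μ)² / (μ·(2 + δ)) = 4.091601.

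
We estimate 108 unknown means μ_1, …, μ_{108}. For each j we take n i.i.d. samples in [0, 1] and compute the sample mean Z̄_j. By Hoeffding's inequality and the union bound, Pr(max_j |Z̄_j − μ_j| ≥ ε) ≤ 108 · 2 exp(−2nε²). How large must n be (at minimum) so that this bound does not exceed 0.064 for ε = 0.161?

157

Need 2·108·exp(−2nε²) ≤ 0.064, i.e. exp(−2nε²) ≤ 0.064/216.
So 2nε² ≥ ln(216/0.064) = 8.124151.
Hence n ≥ 8.124151/(2·0.161²) = 156.710.
The smallest integer n is 157.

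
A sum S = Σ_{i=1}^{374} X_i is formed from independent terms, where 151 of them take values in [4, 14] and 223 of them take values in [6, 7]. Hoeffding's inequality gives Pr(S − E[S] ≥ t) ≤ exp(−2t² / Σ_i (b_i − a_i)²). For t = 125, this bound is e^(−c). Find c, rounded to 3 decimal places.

2.039

Σ(b_i − a_i)² = 151·10² + 223·1² = 15323.
c = 2t² / 15323 = 2·125² / 15323 = 2.0394.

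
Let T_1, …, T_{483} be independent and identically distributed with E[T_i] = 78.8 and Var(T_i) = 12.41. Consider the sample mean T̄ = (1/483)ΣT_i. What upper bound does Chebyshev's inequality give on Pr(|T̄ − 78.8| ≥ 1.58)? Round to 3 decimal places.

Var(T̄) = Var(T_i)/n = 12.41/483 = 0.025694.
Chebyshev: Pr(|T̄ − 78.8| ≥ 1.58) ≤ Var(T̄)/(1.58)² = 12.41/(483·1.58²) = 0.0103.

0.010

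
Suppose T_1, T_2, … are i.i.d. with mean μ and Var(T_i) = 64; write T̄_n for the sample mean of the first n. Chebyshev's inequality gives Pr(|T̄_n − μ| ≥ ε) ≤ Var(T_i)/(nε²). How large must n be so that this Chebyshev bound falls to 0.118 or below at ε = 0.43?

Require 64/(n·0.43²) ≤ 0.118, i.e. n ≥ 64/(0.118·0.43²) = 2933.331.
The smallest integer n is 2934.

2934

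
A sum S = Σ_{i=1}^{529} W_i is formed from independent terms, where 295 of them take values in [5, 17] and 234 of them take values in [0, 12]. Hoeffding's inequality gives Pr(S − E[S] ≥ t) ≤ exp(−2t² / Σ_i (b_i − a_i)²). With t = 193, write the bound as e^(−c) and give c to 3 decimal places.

Σ(b_i − a_i)² = 295·12² + 234·12² = 76176.
c = 2t² / 76176 = 2·193² / 76176 = 0.9780.

0.978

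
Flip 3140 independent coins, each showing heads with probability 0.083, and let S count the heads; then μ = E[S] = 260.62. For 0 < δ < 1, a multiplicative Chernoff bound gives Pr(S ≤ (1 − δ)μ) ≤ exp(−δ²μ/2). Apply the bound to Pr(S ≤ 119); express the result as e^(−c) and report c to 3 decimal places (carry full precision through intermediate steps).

Write 119 = (1 − δ)μ, so δ = 1 − 119/260.62 = 0.5433965…
Then the exponent is δ²μ/2 = (μ − 119)²/(2μ) = 38.477907.

38.478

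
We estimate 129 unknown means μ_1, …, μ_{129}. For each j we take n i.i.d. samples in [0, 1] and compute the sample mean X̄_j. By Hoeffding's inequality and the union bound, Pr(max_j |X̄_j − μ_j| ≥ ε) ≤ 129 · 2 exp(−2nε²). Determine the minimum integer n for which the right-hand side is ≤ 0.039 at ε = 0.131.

257

Need 2·129·exp(−2nε²) ≤ 0.039, i.e. exp(−2nε²) ≤ 0.039/258.
So 2nε² ≥ ln(258/0.039) = 8.797153.
Hence n ≥ 8.797153/(2·0.131²) = 256.312.
The smallest integer n is 257.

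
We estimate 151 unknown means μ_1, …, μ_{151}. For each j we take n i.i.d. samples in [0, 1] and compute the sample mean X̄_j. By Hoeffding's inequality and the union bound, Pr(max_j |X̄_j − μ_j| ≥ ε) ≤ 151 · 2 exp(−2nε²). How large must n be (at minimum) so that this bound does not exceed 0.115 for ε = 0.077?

Need 2·151·exp(−2nε²) ≤ 0.115, i.e. exp(−2nε²) ≤ 0.115/302.
So 2nε² ≥ ln(302/0.115) = 7.873250.
Hence n ≥ 7.873250/(2·0.077²) = 663.961.
The smallest integer n is 664.

664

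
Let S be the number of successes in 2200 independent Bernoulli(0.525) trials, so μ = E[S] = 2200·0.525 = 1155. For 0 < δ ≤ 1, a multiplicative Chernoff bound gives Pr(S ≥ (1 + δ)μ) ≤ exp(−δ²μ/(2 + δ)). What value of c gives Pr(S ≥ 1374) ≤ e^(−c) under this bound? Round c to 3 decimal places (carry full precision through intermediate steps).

18.964

Write 1374 = (1 + δ)μ, so δ = 1374/1155 − 1 = 0.1896104…
Then the exponent is δ²μ/(2 + δ) = (1374 − μ)² / (μ·(2 + δ)) = 18.964413.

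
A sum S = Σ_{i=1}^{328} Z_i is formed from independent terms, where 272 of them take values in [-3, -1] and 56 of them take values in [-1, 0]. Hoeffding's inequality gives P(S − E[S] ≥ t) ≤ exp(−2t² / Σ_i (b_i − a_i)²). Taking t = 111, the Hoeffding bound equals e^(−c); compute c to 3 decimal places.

21.540

Σ(b_i − a_i)² = 272·2² + 56·1² = 1144.
c = 2t² / 1144 = 2·111² / 1144 = 21.5402.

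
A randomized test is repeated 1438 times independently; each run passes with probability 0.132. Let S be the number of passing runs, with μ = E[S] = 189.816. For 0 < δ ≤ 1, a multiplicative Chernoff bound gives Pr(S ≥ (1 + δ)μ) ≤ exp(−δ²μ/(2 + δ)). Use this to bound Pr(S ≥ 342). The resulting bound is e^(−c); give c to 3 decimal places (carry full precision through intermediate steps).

Write 342 = (1 + δ)μ, so δ = 342/189.816 − 1 = 0.8017448…
Then the exponent is δ²μ/(2 + δ) = (342 − μ)² / (μ·(2 + δ)) = 43.548840.

43.549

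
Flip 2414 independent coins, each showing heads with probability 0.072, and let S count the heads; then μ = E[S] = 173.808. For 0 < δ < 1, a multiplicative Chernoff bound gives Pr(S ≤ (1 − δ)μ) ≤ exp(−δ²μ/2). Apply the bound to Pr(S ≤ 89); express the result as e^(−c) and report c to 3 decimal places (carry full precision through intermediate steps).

Write 89 = (1 − δ)μ, so δ = 1 − 89/173.808 = 0.4879407…
Then the exponent is δ²μ/2 = (μ − 89)²/(2μ) = 20.690638.

20.691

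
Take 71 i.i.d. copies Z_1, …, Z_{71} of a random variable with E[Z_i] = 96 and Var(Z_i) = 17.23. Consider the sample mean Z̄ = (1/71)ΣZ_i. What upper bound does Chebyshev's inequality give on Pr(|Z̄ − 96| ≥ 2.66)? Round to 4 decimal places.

0.0343

Var(Z̄) = Var(Z_i)/n = 17.23/71 = 0.24268.
Chebyshev: Pr(|Z̄ − 96| ≥ 2.66) ≤ Var(Z̄)/(2.66)² = 17.23/(71·2.66²) = 0.0343.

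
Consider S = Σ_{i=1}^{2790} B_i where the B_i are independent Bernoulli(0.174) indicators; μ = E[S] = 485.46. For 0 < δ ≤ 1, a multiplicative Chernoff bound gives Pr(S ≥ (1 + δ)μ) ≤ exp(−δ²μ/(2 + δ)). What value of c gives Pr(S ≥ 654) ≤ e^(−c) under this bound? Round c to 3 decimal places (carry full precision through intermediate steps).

Write 654 = (1 + δ)μ, so δ = 654/485.46 − 1 = 0.3471759…
Then the exponent is δ²μ/(2 + δ) = (654 − μ)² / (μ·(2 + δ)) = 24.929117.

24.929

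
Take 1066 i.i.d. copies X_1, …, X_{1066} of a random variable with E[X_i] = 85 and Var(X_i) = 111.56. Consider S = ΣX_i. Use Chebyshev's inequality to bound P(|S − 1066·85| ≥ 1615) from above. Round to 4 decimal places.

0.0456

Var(S) = n·Var(X_i) = 1066·111.56 = 118922.96.
Chebyshev: P(|S − 1066·85| ≥ 1615) ≤ Var(S)/1615² = 118922.96/2608225 = 0.0456.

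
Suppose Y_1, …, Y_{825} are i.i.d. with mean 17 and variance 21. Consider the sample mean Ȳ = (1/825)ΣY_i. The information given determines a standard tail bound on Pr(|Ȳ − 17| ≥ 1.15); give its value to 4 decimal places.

With mean and variance of each term known, Chebyshev's inequality bounds the deviation of the sum (or sample mean).
Var(Ȳ) = Var(Y_i)/n = 21/825 = 0.025455.
Chebyshev: Pr(|Ȳ − 17| ≥ 1.15) ≤ Var(Ȳ)/(1.15)² = 21/(825·1.15²) = 0.0192.

0.0192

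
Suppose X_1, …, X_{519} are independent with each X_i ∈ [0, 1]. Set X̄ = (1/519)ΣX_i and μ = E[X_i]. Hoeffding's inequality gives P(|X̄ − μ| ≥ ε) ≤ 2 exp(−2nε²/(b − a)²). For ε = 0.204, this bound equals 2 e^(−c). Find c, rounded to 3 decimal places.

c = 2nε²/(b − a)² = 2·519·0.204² / 1² = 43.1974.

43.197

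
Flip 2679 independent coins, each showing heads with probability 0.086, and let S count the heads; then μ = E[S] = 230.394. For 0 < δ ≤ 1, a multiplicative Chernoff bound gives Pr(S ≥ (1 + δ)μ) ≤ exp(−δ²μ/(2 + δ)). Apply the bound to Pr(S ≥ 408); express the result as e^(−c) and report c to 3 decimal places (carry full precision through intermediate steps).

Write 408 = (1 + δ)μ, so δ = 408/230.394 − 1 = 0.7708794…
Then the exponent is δ²μ/(2 + δ) = (408 − μ)² / (μ·(2 + δ)) = 49.411322.

49.411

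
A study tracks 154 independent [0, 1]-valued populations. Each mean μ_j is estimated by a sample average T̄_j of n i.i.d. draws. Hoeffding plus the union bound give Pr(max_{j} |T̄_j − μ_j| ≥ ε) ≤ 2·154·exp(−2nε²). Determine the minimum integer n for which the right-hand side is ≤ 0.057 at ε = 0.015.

Need 2·154·exp(−2nε²) ≤ 0.057, i.e. exp(−2nε²) ≤ 0.057/308.
So 2nε² ≥ ln(308/0.057) = 8.594804.
Hence n ≥ 8.594804/(2·0.015²) = 19099.564.
The smallest integer n is 19100.

19100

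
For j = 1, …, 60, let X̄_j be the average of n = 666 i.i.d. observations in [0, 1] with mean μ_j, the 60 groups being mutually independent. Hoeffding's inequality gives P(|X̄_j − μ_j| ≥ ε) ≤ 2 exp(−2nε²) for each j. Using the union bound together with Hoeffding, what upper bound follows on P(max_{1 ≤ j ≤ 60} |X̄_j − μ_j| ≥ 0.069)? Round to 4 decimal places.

Per-experiment Hoeffding bound: 2·exp(−2·666·0.069²) = 2·exp(−6.34165) = 0.0035228.
Union bound over 60 events: 60·0.0035228 = 0.21137.

0.2114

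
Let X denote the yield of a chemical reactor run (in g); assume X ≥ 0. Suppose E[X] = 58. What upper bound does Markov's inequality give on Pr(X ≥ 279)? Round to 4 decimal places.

Markov's inequality: for a non-negative random variable, Pr(X ≥ a) ≤ E[X]/a.
Here E[X] = 58 and a = 279, so the bound is 58/279 = 0.2079.

0.2079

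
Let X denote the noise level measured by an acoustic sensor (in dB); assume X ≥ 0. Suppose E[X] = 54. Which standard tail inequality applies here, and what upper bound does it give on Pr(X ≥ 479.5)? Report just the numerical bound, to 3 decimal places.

0.113

Only the mean of a non-negative variable is known, so Markov's inequality is the applicable tail bound.
Markov's inequality: for a non-negative random variable, Pr(X ≥ a) ≤ E[X]/a.
Here E[X] = 54 and a = 479.5, so the bound is 54/479.5 = 0.1126.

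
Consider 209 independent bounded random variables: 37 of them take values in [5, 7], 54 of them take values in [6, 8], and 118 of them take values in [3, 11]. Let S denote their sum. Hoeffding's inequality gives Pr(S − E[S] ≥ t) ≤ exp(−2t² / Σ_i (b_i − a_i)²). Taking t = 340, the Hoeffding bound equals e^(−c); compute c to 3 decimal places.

Σ(b_i − a_i)² = 37·2² + 54·2² + 118·8² = 7916.
c = 2t² / 7916 = 2·340² / 7916 = 29.2067.

29.207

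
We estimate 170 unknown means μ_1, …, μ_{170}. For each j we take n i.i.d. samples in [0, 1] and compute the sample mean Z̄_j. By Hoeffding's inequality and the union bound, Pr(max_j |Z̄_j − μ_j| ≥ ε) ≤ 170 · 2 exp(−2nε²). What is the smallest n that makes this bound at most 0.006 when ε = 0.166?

199

Need 2·170·exp(−2nε²) ≤ 0.006, i.e. exp(−2nε²) ≤ 0.006/340.
So 2nε² ≥ ln(340/0.006) = 10.944941.
Hence n ≥ 10.944941/(2·0.166²) = 198.595.
The smallest integer n is 199.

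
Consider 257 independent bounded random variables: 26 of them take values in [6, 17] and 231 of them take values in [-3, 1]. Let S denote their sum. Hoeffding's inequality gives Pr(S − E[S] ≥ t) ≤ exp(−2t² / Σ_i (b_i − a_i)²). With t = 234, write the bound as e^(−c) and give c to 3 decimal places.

Σ(b_i − a_i)² = 26·11² + 231·4² = 6842.
c = 2t² / 6842 = 2·234² / 6842 = 16.0058.

16.006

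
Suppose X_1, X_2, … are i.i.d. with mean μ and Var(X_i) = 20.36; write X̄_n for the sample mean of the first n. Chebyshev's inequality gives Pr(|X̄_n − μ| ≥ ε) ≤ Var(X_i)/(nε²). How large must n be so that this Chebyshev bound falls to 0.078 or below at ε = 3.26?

Require 20.36/(n·3.26²) ≤ 0.078, i.e. n ≥ 20.36/(0.078·3.26²) = 24.561.
The smallest integer n is 25.

25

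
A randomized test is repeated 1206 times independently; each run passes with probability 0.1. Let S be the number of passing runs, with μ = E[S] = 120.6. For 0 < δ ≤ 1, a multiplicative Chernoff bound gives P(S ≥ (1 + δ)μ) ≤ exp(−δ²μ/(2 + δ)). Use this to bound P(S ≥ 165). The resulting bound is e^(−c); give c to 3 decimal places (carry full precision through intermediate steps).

Write 165 = (1 + δ)μ, so δ = 165/120.6 − 1 = 0.3681592…
Then the exponent is δ²μ/(2 + δ) = (165 − μ)² / (μ·(2 + δ)) = 6.902521.

6.903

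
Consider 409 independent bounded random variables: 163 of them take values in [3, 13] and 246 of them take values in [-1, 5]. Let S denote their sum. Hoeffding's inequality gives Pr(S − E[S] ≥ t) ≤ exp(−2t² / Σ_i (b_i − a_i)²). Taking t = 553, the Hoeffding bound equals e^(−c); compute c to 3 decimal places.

Σ(b_i − a_i)² = 163·10² + 246·6² = 25156.
c = 2t² / 25156 = 2·553² / 25156 = 24.3130.

24.313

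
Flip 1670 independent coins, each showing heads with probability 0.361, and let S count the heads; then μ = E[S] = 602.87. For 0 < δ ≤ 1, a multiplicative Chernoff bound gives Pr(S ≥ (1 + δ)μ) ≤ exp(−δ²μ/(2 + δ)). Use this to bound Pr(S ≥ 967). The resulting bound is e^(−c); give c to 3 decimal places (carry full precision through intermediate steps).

84.460

Write 967 = (1 + δ)μ, so δ = 967/602.87 − 1 = 0.6039942…
Then the exponent is δ²μ/(2 + δ) = (967 − μ)² / (μ·(2 + δ)) = 84.459641.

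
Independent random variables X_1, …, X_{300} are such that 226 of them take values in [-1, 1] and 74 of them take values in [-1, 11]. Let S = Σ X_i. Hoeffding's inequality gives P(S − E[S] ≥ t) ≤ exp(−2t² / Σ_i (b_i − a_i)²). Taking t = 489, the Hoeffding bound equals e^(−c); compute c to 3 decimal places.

41.370

Σ(b_i − a_i)² = 226·2² + 74·12² = 11560.
c = 2t² / 11560 = 2·489² / 11560 = 41.3704.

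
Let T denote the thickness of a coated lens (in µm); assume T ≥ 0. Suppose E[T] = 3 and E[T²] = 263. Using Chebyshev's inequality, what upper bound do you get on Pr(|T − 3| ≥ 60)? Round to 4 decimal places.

0.0706

Var(T) = E[T²] − (E[T])² = 263 − 9 = 254.
Chebyshev's inequality: Pr(|T − μ| ≥ t) ≤ Var(T)/t² = 254/3600 = 0.0706.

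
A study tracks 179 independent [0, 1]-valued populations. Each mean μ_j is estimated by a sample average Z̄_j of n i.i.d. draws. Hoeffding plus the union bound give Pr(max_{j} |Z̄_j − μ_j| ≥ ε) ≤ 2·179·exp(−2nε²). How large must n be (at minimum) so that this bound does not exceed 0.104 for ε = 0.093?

Need 2·179·exp(−2nε²) ≤ 0.104, i.e. exp(−2nε²) ≤ 0.104/358.
So 2nε² ≥ ln(358/0.104) = 8.143897.
Hence n ≥ 8.143897/(2·0.093²) = 470.800.
The smallest integer n is 471.

471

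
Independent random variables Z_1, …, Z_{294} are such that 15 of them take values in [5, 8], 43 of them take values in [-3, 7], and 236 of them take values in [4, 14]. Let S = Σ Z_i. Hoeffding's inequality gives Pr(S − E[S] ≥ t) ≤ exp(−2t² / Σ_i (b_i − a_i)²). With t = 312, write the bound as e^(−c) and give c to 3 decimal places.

6.944

Σ(b_i − a_i)² = 15·3² + 43·10² + 236·10² = 28035.
c = 2t² / 28035 = 2·312² / 28035 = 6.9445.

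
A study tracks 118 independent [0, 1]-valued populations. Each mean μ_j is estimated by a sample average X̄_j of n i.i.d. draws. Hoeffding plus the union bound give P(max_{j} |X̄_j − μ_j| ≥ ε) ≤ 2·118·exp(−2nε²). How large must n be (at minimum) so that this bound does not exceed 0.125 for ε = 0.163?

142

Need 2·118·exp(−2nε²) ≤ 0.125, i.e. exp(−2nε²) ≤ 0.125/236.
So 2nε² ≥ ln(236/0.125) = 7.543273.
Hence n ≥ 7.543273/(2·0.163²) = 141.956.
The smallest integer n is 142.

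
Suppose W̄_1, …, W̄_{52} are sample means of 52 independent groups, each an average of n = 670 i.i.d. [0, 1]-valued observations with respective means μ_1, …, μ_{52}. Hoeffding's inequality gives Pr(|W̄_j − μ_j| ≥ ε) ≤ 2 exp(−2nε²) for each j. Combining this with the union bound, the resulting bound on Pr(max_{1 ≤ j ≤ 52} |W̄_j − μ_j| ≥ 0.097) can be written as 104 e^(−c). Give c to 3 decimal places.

Union bound over the 52 events: Pr(max_{1 ≤ j ≤ 52} |W̄_j − μ_j| ≥ 0.097) ≤ 52·2·exp(−2nε²) = 104 exp(−2·670·0.097²).
So c = 2·670·0.097² = 12.6081.

12.608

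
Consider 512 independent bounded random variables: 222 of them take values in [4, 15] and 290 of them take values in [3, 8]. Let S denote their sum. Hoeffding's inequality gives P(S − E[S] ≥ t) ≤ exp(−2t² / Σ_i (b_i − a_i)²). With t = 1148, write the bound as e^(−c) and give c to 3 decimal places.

Σ(b_i − a_i)² = 222·11² + 290·5² = 34112.
c = 2t² / 34112 = 2·1148² / 34112 = 77.2692.

77.269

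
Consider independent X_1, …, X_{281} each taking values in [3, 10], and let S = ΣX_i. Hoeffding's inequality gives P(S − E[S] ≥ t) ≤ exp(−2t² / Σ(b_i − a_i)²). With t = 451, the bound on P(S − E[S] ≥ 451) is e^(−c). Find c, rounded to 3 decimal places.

29.545

Σ(b_i − a_i)² = 281·(7)² = 13769.
c = 2t²/13769 = 2·451²/13769 = 29.5448.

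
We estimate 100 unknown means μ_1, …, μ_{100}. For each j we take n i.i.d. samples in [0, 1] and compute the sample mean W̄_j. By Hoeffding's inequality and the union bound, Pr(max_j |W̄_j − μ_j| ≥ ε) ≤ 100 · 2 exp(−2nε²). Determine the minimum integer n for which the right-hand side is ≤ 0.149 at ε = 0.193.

97

Need 2·100·exp(−2nε²) ≤ 0.149, i.e. exp(−2nε²) ≤ 0.149/200.
So 2nε² ≥ ln(200/0.149) = 7.202126.
Hence n ≥ 7.202126/(2·0.193²) = 96.675.
The smallest integer n is 97.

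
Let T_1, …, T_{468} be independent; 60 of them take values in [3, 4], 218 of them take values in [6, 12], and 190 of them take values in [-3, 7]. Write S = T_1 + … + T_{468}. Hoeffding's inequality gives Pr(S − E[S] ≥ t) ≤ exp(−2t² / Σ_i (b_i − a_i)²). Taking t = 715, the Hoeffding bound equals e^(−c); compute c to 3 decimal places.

37.998

Σ(b_i − a_i)² = 60·1² + 218·6² + 190·10² = 26908.
c = 2t² / 26908 = 2·715² / 26908 = 37.9980.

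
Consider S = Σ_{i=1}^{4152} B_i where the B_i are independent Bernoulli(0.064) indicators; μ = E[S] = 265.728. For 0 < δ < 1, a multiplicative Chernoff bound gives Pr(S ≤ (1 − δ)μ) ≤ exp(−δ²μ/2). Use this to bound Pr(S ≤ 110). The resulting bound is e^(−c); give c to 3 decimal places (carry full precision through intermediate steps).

Write 110 = (1 − δ)μ, so δ = 1 − 110/265.728 = 0.5860429…
Then the exponent is δ²μ/2 = (μ − 110)²/(2μ) = 45.631642.

45.632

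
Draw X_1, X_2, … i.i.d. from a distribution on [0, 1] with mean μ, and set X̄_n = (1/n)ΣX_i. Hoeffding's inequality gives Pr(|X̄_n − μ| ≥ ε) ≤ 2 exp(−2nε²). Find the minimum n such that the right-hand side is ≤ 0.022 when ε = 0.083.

Require 2·exp(−2nε²) ≤ 0.022, i.e. 2nε² ≥ ln(2/0.022) = 4.509860.
So n ≥ 4.509860 / (2·0.083²) = 327.323.
The smallest integer n is 328.

328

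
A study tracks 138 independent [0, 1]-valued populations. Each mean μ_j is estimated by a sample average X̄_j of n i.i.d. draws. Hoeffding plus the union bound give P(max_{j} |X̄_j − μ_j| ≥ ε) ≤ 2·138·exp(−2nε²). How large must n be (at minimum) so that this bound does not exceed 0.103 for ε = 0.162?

151

Need 2·138·exp(−2nε²) ≤ 0.103, i.e. exp(−2nε²) ≤ 0.103/276.
So 2nε² ≥ ln(276/0.103) = 7.893427.
Hence n ≥ 7.893427/(2·0.162²) = 150.385.
The smallest integer n is 151.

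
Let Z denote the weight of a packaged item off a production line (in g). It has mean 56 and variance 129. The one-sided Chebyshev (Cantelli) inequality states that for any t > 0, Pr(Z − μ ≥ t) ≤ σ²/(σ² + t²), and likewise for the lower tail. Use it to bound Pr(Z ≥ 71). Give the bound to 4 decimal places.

0.3644

Here σ² = 129 and t = 15, so σ² + t² = 354.
Cantelli's bound: 129/354 = 0.3644.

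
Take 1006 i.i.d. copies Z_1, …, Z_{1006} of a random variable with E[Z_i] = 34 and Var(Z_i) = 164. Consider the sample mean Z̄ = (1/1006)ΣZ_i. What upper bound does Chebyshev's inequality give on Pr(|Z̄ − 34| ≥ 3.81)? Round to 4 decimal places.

0.0112

Var(Z̄) = Var(Z_i)/n = 164/1006 = 0.16302.
Chebyshev: Pr(|Z̄ − 34| ≥ 3.81) ≤ Var(Z̄)/(3.81)² = 164/(1006·3.81²) = 0.0112.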